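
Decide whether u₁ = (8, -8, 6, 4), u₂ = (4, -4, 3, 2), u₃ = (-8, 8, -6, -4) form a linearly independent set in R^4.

Place the vectors as rows of a 3×4 matrix and reduce to echelon form.
The reduction yields 1 nonzero row, so the rank is 1.
Since rank 1 < 3, the set is linearly dependent.
Indeed u₁ - 2u₂ = 0.

linearly dependent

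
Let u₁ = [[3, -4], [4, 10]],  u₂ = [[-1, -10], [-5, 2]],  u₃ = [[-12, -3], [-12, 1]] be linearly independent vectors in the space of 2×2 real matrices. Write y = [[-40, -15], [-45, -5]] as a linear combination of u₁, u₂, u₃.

y = -u₁ + u₂ + 3u₃

Identify each element with its coordinate vector in ℝ⁴ via {E₁₁, E₁₂, E₂₁, E₂₂}.
Since u₁, u₂, u₃ are independent, the coefficients expressing y are uniquely determined by a linear system.
Back-substitution yields (c₁, c₂, c₃) = (-1, 1, 3).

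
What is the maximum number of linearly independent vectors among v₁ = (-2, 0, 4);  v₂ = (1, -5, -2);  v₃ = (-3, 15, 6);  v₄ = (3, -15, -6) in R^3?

Apply Gaussian elimination to the matrix whose rows are v₁, v₂, v₃, v₄.
The echelon form has 2 nonzero rows, so the rank is 2.
(With 4 elements in a 3-dimensional space the rank is at most 3.)

2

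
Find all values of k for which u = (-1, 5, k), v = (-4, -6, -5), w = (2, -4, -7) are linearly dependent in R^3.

k = 53/7

The vectors are dependent exactly when the determinant of the matrix with rows u, v, w vanishes.
Cofactor expansion gives det = 28*k - 212.
Setting this to zero gives k = 53/7.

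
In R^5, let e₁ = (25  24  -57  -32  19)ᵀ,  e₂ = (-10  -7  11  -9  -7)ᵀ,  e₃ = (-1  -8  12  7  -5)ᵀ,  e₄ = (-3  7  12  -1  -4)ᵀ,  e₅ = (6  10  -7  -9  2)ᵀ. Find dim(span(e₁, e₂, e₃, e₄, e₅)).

dim = 4

Form the matrix with e₁, e₂, e₃, e₄, e₅ as columns and reduce.
The echelon form has 4 nonzero rows, so the rank is 4.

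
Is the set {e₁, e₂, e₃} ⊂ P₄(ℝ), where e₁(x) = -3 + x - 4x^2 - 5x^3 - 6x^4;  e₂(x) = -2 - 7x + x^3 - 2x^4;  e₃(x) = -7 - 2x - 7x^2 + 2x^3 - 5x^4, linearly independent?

Take coordinates with respect to the standard basis {1, x, …, x^4}.
Row-reduce the matrix whose columns are e₁, e₂, e₃.
The reduction yields 3 nonzero rows, so the rank is 3.
Since rank = 3 (the number of vectors), the set is linearly independent.

linearly independent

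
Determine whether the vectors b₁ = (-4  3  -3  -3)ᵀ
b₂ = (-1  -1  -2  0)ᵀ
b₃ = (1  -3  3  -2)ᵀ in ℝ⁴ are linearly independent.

Row-reduce the matrix whose columns are b₁, b₂, b₃.
The reduction yields 3 nonzero rows, so the rank is 3.
Since rank = 3 (the number of vectors), the set is linearly independent.

linearly independent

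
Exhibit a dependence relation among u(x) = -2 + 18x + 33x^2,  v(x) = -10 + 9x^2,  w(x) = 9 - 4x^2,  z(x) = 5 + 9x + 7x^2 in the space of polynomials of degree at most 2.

Write each element as a vector in ℝ³ using {1, x, x^2}.
Write the vectors as columns of a matrix and find a nonzero vector in its null space.
One solution (up to scaling) is (1, -3, -2, -2).

u - 3v - 2w - 2z = 0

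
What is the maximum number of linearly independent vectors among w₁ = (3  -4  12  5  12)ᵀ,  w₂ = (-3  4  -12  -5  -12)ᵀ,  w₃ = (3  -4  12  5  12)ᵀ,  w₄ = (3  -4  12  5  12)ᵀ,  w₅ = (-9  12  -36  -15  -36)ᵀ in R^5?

1

Put the 5×5 matrix [w₁|w₂|w₃|w₄|w₅] into echelon form.
Reduction leaves 1 leading entry, giving rank 1.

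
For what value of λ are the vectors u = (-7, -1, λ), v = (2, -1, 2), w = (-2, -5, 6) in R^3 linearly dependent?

Place the vectors as rows of a 3×3 matrix; dependence ⇔ determinant zero.
Expanding, det = -12*λ - 12.
This vanishes exactly when λ = -1.

λ = -1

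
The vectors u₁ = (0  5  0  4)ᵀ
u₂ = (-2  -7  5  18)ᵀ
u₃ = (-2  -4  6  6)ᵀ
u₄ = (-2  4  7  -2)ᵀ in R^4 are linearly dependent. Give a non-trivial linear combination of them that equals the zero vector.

u₁ - u₂ + 2u₃ - u₄ = 0

Row-reduce the matrix with u₁, u₂, u₃, u₄ as columns; the null space gives the coefficients.
A generator of the null space is (1, -1, 2, -1).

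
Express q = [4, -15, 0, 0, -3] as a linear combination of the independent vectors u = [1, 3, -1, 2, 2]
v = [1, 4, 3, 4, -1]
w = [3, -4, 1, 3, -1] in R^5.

q = -u - v + 2w

Write q = α₁u + … + α₃w and equate components.
Row-reducing the augmented matrix gives the unique coefficients (α₁, α₂, α₃) = (-1, -1, 2).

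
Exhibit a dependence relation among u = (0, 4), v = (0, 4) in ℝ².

Write the vectors as columns of a matrix and find a nonzero vector in its null space.
A generator of the null space is (1, -1).

u - v = 0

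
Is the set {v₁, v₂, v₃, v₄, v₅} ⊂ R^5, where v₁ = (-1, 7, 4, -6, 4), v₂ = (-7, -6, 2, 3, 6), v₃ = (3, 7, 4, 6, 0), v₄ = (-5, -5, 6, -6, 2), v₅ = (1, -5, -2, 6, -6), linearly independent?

The matrix [v₁|v₂|v₃|v₄|v₅] has determinant 11952.
A nonzero determinant means the columns are linearly independent.

linearly independent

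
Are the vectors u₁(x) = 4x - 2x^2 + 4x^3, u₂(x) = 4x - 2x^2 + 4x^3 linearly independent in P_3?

Take coordinates with respect to the standard basis {1, x, …, x^3}.
Place the vectors as rows of a 2×4 matrix and reduce to echelon form.
The reduction yields 1 nonzero row, so the rank is 1.
Since rank 1 < 2, the set is linearly dependent.
Indeed u₁ - u₂ = 0.

linearly dependent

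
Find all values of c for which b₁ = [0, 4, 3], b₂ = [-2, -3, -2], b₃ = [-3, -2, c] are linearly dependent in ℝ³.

c = -9/8

The vectors are dependent exactly when the determinant of the matrix with rows b₁, b₂, b₃ vanishes.
The determinant works out to 8*c + 9.
Solving 8*c + 9 = 0 yields c = -9/8.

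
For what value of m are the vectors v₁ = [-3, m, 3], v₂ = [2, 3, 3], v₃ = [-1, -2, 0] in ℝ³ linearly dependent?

m = -7

The set is linearly dependent precisely when det[v₁; v₂; v₃] = 0.
Expanding, det = -3*m - 21.
Setting this to zero gives m = -7.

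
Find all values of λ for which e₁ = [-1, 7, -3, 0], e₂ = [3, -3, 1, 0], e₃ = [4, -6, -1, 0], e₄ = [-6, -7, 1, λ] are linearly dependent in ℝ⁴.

Place the vectors as rows of a 4×4 matrix; dependence ⇔ determinant zero.
The determinant works out to 58*λ.
This vanishes exactly when λ = 0.

λ = 0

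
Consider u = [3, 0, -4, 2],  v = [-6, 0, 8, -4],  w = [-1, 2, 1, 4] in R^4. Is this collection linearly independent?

linearly dependent

One vector is a scalar multiple of another, so the set is dependent.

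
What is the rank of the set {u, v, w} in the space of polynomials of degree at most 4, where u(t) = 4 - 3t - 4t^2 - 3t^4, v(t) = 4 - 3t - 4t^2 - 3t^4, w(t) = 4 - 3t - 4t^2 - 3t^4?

rank 1

Use coordinates relative to {1, t, …, t^4}.
Row-reduce the 3×5 matrix with these as rows.
There is 1 pivot column, so rank = 1.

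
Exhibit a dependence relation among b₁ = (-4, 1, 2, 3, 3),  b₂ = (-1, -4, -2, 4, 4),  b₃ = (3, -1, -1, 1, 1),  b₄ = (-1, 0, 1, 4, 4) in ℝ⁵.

b₁ + b₃ - b₄ = 0

Solve the homogeneous system with b₁, b₂, b₃, b₄ as columns by row-reducing the coefficient matrix.
One solution (up to scaling) is (1, 0, 1, -1).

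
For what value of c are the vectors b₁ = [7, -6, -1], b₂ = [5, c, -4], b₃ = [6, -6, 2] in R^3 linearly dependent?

c = -33/10

Place the vectors as rows of a 3×3 matrix; dependence ⇔ determinant zero.
The determinant works out to 20*c + 66.
Solving 20*c + 66 = 0 yields c = -33/10.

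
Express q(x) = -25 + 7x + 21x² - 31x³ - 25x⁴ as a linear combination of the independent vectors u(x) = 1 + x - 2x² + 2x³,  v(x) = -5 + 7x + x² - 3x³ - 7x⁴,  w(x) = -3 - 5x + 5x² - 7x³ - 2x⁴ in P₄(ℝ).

Identify each element with its coordinate vector in ℝ⁵ via {1, x, …, x⁴}.
Since u, v, w are independent, the coefficients expressing q are uniquely determined by a linear system.
The system has the unique solution (α₁, α₂, α₃) = (-4, 3, 2).

q = -4u + 3v + 2w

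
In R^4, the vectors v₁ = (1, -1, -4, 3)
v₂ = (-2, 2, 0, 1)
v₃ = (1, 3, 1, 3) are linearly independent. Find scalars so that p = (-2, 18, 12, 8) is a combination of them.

Since v₁, v₂, v₃ are independent, the coefficients expressing p are uniquely determined by a linear system.
The system has the unique solution (α₁, α₂, α₃) = (-2, 2, 4).

p = -2v₁ + 2v₂ + 4v₃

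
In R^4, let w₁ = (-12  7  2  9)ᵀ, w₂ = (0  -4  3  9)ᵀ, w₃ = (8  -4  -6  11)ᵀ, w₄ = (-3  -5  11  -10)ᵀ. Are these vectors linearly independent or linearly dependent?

linearly independent

The matrix [w₁|w₂|w₃|w₄] has determinant 659.
A nonzero determinant means the columns are linearly independent.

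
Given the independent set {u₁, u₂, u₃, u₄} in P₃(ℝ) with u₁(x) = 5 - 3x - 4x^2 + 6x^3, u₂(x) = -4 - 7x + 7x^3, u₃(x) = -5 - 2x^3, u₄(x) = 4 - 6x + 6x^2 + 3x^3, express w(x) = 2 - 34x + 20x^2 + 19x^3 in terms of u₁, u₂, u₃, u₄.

w = u₁ + u₂ + 3u₃ + 4u₄

Work in coordinates with respect to the standard basis {1, x, …, x^3}.
Set up the augmented matrix [u₁ | u₂ | u₃ | u₄ | w] and row-reduce.
Row-reducing the augmented matrix gives the unique coefficients (α₁, …, α₄) = (1, 1, 3, 4).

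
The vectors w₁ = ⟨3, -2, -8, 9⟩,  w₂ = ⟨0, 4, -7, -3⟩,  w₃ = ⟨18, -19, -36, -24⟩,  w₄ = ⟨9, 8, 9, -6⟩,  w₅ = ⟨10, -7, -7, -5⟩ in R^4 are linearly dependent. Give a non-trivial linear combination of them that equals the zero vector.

Write the vectors as columns of a matrix and find a nonzero vector in its null space.
One solution (up to scaling) is (1, -2, 1, 1, -3).

w₁ - 2w₂ + w₃ + w₄ - 3w₅ = 0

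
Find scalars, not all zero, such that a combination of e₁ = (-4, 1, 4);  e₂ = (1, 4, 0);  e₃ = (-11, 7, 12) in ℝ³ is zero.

Set up α₁e₁ + … + α₃e₃ = 0 and solve the homogeneous system.
One solution (up to scaling) is (3, 1, -1).

3e₁ + e₂ - e₃ = 0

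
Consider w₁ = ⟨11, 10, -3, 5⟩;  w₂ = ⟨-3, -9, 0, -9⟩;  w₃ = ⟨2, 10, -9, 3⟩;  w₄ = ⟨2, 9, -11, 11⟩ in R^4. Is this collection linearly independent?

linearly independent

Row-reduce the matrix whose columns are w₁, w₂, w₃, w₄.
The reduction yields 4 nonzero rows, so the rank is 4.
Since rank = 4 (the number of vectors), the set is linearly independent.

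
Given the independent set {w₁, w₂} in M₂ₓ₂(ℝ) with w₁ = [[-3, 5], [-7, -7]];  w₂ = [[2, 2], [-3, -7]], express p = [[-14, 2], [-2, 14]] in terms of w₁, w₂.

p = 2w₁ - 4w₂

Identify each element with its coordinate vector in ℝ⁴ via {E₁₁, E₁₂, E₂₁, E₂₂}.
Write p = α₁w₁ + α₂w₂ and equate components.
The system has the unique solution (α₁, α₂) = (2, -4).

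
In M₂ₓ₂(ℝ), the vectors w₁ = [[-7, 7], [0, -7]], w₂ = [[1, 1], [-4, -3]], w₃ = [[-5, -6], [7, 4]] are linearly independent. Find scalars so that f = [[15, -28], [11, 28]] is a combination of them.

f = -3w₁ - w₂ + w₃

Take coordinate vectors relative to {E₁₁, E₁₂, E₂₁, E₂₂}.
Set up the augmented matrix [w₁ | w₂ | w₃ | f] and row-reduce.
The system has the unique solution (c₁, c₂, c₃) = (-3, -1, 1).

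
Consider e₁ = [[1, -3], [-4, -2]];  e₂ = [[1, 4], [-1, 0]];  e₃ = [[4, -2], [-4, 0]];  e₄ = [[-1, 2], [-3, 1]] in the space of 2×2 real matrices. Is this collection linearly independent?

Write each element as a coordinate vector in ℝ⁴ using {E₁₁, E₁₂, E₂₁, E₂₂}.
Form the 4×4 matrix with these as columns; its determinant is 198.
A nonzero determinant means the columns are linearly independent.

linearly independent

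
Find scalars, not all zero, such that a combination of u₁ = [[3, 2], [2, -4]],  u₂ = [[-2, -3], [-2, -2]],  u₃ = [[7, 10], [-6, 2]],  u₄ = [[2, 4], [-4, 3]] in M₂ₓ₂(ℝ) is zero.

u₁ - u₃ + 2u₄ = 0

Take coordinates with respect to {E₁₁, E₁₂, E₂₁, E₂₂}.
Set up α₁u₁ + … + α₄u₄ = 0 and solve the homogeneous system.
One solution (up to scaling) is (1, 0, -1, 2).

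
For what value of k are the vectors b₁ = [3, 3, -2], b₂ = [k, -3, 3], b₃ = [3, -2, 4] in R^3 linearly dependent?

k = -9/8

The vectors are dependent exactly when the determinant of the matrix with rows b₁, b₂, b₃ vanishes.
Expanding, det = -8*k - 9.
This vanishes exactly when k = -9/8.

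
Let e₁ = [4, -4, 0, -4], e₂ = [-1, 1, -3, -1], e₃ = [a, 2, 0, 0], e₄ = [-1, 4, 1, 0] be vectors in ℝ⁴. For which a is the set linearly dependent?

a = -5/7

Place the vectors as rows of a 4×4 matrix; dependence ⇔ determinant zero.
Expanding, det = -56*a - 40.
Setting this to zero gives a = -5/7.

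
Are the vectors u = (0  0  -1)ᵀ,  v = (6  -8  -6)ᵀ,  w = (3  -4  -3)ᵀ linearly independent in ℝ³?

linearly dependent

Place the vectors as rows of a 3×3 matrix and reduce to echelon form.
The reduction yields 2 nonzero rows, so the rank is 2.
Since rank 2 < 3, the set is linearly dependent.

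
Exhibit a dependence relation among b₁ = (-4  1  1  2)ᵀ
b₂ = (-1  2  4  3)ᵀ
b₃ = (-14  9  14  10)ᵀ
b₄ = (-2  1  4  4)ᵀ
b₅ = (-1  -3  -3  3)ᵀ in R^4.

Write the vectors as columns of a matrix and find a nonzero vector in its null space.
The free variable yields coefficients (3, 1, -1, 1, -1) (any nonzero multiple also works).

3b₁ + b₂ - b₃ + b₄ - b₅ = 0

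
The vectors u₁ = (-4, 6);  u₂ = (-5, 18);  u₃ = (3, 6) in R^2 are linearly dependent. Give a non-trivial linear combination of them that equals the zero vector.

Solve the homogeneous system with u₁, u₂, u₃ as columns by row-reducing the coefficient matrix.
The free variable yields coefficients (2, -1, 1) (any nonzero multiple also works).

2u₁ - u₂ + u₃ = 0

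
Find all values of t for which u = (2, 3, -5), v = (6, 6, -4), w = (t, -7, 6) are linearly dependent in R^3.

t = -59/9

Place the vectors as rows of a 3×3 matrix; dependence ⇔ determinant zero.
The determinant works out to 18*t + 118.
Solving 18*t + 118 = 0 yields t = -59/9.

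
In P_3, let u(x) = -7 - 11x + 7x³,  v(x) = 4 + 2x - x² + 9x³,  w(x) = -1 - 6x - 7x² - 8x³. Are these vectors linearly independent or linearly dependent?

linearly independent

Write each element as a coordinate vector in ℝ⁴ using {1, x, …, x³}.
Row-reduce the matrix whose columns are u, v, w.
The reduction yields 3 nonzero rows, so the rank is 3.
Since rank = 3 (the number of vectors), the set is linearly independent.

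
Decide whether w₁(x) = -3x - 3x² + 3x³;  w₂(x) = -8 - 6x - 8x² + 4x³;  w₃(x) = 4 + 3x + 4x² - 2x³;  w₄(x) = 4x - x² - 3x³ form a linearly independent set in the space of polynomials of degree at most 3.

linearly dependent

Take coordinates with respect to the standard basis {1, x, …, x³}.
One vector is a scalar multiple of another, so the set is dependent.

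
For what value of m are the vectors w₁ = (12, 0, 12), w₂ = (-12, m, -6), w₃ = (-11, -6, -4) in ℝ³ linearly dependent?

m = -36/7

Dependence holds iff the 3×3 matrix [w₁ w₂ w₃] is singular.
Cofactor expansion gives det = 84*m + 432.
Setting this to zero gives m = -36/7.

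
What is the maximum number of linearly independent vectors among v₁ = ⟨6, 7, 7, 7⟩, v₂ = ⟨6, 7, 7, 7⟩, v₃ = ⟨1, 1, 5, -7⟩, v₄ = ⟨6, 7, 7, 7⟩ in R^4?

Form the matrix with v₁, v₂, v₃, v₄ as columns and reduce.
There are 2 pivot columns, so rank = 2.

2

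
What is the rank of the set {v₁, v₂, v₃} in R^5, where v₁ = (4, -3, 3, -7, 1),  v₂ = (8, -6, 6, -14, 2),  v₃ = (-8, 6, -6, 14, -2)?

rank 1

Apply Gaussian elimination to the matrix whose rows are v₁, v₂, v₃.
Reduction leaves 1 leading entry, giving rank 1.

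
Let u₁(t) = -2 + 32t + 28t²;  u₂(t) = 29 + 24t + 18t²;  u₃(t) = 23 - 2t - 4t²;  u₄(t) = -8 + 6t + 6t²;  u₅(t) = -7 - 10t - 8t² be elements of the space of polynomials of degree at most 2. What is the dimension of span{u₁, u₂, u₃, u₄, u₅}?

Pass to coordinate vectors with respect to the basis {1, t, t²}.
Apply Gaussian elimination to the matrix whose rows are u₁, u₂, u₃, u₄, u₅.
Reduction leaves 2 leading entries, giving rank 2.
(With 5 elements in a 3-dimensional space the rank is at most 3.)

dim = 2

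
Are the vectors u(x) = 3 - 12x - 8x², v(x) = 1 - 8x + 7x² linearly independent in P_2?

linearly independent

Take coordinates with respect to the standard basis {1, x, x²}.
Place the vectors as rows of a 2×3 matrix and reduce to echelon form.
The reduction yields 2 nonzero rows, so the rank is 2.
Since rank = 2 (the number of vectors), the set is linearly independent.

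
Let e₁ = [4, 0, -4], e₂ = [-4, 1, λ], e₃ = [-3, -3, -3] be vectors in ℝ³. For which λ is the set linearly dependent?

λ = 6

Place the vectors as rows of a 3×3 matrix; dependence ⇔ determinant zero.
The determinant works out to 12*λ - 72.
Setting this to zero gives λ = 6.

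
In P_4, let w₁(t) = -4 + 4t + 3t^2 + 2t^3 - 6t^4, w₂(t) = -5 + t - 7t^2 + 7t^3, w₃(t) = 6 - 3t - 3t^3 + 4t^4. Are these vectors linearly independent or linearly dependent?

linearly independent

Write each element as a coordinate vector in ℝ⁵ using {1, t, …, t^4}.
Place the vectors as rows of a 3×5 matrix and reduce to echelon form.
The reduction yields 3 nonzero rows, so the rank is 3.
Since rank = 3 (the number of vectors), the set is linearly independent.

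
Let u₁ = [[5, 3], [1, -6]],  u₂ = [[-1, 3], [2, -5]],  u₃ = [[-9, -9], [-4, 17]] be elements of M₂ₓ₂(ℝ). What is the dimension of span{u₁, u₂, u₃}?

Pass to coordinate vectors with respect to the basis {E₁₁, E₁₂, E₂₁, E₂₂}.
Row-reduce the 3×4 matrix with these as rows.
The echelon form has 2 nonzero rows, so the rank is 2.

2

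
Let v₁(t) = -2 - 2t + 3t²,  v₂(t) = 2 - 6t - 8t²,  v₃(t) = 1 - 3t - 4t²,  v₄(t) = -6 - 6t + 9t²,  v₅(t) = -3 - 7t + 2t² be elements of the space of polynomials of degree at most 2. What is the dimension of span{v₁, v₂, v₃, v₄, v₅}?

2

Use coordinates relative to {1, t, t²}.
Row-reduce the 5×3 matrix with these as rows.
There are 2 pivot columns, so rank = 2.
(With 5 elements in a 3-dimensional space the rank is at most 3.)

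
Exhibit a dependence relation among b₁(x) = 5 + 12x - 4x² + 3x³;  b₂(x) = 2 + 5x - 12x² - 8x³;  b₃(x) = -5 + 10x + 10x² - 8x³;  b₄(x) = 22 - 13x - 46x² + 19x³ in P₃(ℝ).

Pass to coordinate vectors relative to the basis {1, x, …, x³}.
Set up α₁b₁ + … + α₄b₄ = 0 and solve the homogeneous system.
The free variable yields coefficients (1, 1, -3, -1) (any nonzero multiple also works).

b₁ + b₂ - 3b₃ - b₄ = 0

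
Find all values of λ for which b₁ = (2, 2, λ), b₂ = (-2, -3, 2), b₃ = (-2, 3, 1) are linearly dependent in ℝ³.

Place the vectors as rows of a 3×3 matrix; dependence ⇔ determinant zero.
Cofactor expansion gives det = -12*λ - 22.
This vanishes exactly when λ = -11/6.

λ = -11/6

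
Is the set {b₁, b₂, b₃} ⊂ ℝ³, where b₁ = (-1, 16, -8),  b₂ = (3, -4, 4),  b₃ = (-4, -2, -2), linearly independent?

Place the vectors as rows of a 3×3 matrix and reduce to echelon form.
The reduction yields 2 nonzero rows, so the rank is 2.
Since rank 2 < 3, the set is linearly dependent.

linearly dependent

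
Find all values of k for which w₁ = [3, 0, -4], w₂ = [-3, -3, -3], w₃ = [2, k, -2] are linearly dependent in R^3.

k = 2/7

Dependence holds iff the 3×3 matrix [w₁ w₂ w₃] is singular.
The determinant works out to 21*k - 6.
This vanishes exactly when k = 2/7.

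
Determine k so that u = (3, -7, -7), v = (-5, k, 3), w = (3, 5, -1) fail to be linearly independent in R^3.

k = -17/3

Place the vectors as rows of a 3×3 matrix; dependence ⇔ determinant zero.
Cofactor expansion gives det = 18*k + 102.
Setting this to zero gives k = -17/3.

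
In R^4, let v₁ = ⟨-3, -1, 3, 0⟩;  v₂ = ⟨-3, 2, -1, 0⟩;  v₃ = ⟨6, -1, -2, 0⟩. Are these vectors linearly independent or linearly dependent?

linearly dependent

Place the vectors as rows of a 3×4 matrix and reduce to echelon form.
The reduction yields 2 nonzero rows, so the rank is 2.
Since rank 2 < 3, the set is linearly dependent.
Indeed v₁ + v₂ + v₃ = 0.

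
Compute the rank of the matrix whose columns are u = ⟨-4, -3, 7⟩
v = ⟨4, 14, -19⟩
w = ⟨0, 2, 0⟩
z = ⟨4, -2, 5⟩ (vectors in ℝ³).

rank 3

Put the 3×4 matrix [u|v|w|z] into echelon form.
Reduction leaves 3 leading entries, giving rank 3.
(With 4 elements in a 3-dimensional space the rank is at most 3.)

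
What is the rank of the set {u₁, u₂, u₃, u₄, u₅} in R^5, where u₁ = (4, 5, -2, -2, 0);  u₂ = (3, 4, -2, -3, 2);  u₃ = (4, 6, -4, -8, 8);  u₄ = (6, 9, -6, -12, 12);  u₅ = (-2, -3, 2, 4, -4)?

Form the matrix with u₁, u₂, u₃, u₄, u₅ as columns and reduce.
Exactly 2 pivots survive; hence the rank is 2.

2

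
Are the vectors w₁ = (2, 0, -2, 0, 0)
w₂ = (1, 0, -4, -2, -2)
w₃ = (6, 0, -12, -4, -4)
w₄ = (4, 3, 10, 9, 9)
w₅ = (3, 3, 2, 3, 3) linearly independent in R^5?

linearly dependent

Form the 5×5 matrix with these as columns; its determinant is 0.
A zero determinant means the columns are linearly dependent.
Indeed 2w₁ + 2w₂ - w₃ = 0.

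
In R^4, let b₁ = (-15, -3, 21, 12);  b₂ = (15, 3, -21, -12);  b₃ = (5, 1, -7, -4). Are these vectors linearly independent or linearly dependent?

linearly dependent

Row-reduce the matrix whose columns are b₁, b₂, b₃.
The reduction yields 1 nonzero row, so the rank is 1.
Since rank 1 < 3, the set is linearly dependent.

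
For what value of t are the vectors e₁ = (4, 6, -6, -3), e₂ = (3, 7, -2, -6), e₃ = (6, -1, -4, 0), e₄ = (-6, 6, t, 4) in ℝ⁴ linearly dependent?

Place the vectors as rows of a 4×4 matrix; dependence ⇔ determinant zero.
Expanding, det = 105*t + 780.
Solving 105*t + 780 = 0 yields t = -52/7.

t = -52/7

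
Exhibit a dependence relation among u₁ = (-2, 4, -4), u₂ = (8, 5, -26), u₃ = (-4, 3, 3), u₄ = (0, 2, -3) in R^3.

2u₁ - u₂ - 3u₃ + 3u₄ = 0

Solve the homogeneous system with u₁, u₂, u₃, u₄ as columns by row-reducing the coefficient matrix.
A generator of the null space is (2, -1, -3, 3).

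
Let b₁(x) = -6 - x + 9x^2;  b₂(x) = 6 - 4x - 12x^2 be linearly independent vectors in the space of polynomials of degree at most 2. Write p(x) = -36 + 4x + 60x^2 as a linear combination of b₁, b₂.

Take coordinate vectors relative to {1, x, x^2}.
Set up the augmented matrix [b₁ | b₂ | p] and row-reduce.
Row-reducing the augmented matrix gives the unique coefficients (α₁, α₂) = (4, -2).

p = 4b₁ - 2b₂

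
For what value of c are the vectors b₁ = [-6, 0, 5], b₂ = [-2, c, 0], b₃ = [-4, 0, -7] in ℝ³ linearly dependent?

c = 0

Place the vectors as rows of a 3×3 matrix; dependence ⇔ determinant zero.
Expanding, det = 62*c.
Setting this to zero gives c = 0.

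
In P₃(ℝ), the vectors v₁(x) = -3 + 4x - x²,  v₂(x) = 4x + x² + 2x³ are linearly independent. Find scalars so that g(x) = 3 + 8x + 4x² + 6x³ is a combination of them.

g = -v₁ + 3v₂

Work in coordinates with respect to the standard basis {1, x, …, x³}.
Solve the system with v₁, v₂ as columns and g as the right-hand side.
Back-substitution yields (c₁, c₂) = (-1, 3).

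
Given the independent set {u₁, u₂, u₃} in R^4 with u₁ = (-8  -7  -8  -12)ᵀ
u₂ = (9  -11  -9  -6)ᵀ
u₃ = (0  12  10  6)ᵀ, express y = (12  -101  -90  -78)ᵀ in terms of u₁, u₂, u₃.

y = 3u₁ + 4u₂ - 3u₃

Write y = α₁u₁ + … + α₃u₃ and equate components.
Row-reducing the augmented matrix gives the unique coefficients (α₁, α₂, α₃) = (3, 4, -3).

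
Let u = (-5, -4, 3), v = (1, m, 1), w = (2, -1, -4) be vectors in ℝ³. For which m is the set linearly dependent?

m = 16/7

The set is linearly dependent precisely when det[u; v; w] = 0.
Cofactor expansion gives det = 14*m - 32.
Setting this to zero gives m = 16/7.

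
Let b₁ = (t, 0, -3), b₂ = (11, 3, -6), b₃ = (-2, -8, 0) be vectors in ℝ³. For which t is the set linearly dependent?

t = 41/8

Place the vectors as rows of a 3×3 matrix; dependence ⇔ determinant zero.
The determinant works out to 246 - 48*t.
Setting this to zero gives t = 41/8.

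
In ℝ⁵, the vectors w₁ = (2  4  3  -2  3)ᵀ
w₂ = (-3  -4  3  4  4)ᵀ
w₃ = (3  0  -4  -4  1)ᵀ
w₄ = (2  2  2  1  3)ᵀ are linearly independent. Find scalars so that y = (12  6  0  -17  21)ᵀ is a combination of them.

y = 4w₁ + 2w₂ + 4w₃ - w₄

Write y = c₁w₁ + … + c₄w₄ and equate components.
The system has the unique solution (c₁, …, c₄) = (4, 2, 4, -1).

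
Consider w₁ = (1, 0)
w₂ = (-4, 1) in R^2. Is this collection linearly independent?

linearly independent

Place the vectors as rows of a 2×2 matrix and reduce to echelon form.
The reduction yields 2 nonzero rows, so the rank is 2.
Since rank = 2 (the number of vectors), the set is linearly independent.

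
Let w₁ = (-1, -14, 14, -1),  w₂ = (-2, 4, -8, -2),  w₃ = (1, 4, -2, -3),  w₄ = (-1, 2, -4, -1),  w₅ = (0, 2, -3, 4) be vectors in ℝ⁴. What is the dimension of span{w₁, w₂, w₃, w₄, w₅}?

Row-reduce the 5×4 matrix with these as rows.
Exactly 3 pivots survive; hence the rank is 3.
(With 5 elements in a 4-dimensional space the rank is at most 4.)

dim = 3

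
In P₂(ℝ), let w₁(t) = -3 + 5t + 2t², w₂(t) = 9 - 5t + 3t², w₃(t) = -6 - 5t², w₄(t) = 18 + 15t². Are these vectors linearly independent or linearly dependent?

linearly dependent

Take coordinates with respect to the standard basis {1, t, t²}.
There are 4 vectors in a 3-dimensional space, so they cannot be linearly independent.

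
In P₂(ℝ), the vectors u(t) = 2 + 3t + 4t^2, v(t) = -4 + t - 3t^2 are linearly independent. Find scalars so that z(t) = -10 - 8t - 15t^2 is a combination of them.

z = -3u + v

Identify each element with its coordinate vector in ℝ³ via {1, t, t^2}.
Set up the augmented matrix [u | v | z] and row-reduce.
The system has the unique solution (a₁, a₂) = (-3, 1).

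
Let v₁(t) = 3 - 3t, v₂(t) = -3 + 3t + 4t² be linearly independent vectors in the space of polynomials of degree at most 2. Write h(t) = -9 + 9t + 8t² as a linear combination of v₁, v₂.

Take coordinate vectors relative to {1, t, t²}.
Since v₁, v₂ are independent, the coefficients expressing h are uniquely determined by a linear system.
Row-reducing the augmented matrix gives the unique coefficients (α₁, α₂) = (-1, 2).

h = -v₁ + 2v₂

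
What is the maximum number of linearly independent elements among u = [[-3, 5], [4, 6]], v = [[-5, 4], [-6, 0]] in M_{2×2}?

2

Represent each element by its coordinate vector in ℝ⁴.
Apply Gaussian elimination to the matrix whose rows are u, v.
Exactly 2 pivots survive; hence the rank is 2.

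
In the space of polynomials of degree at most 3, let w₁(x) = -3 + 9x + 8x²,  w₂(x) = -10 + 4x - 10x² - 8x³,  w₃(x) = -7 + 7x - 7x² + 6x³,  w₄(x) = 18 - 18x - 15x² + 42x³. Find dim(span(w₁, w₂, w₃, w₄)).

Use coordinates relative to {1, x, …, x³}.
Put the 4×4 matrix [w₁|w₂|w₃|w₄] into echelon form.
There are 3 pivot columns, so rank = 3.

dim = 3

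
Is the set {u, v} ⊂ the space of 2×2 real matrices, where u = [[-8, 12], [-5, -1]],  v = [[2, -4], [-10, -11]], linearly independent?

linearly independent

Write each element as a coordinate vector in ℝ⁴ using {E₁₁, E₁₂, E₂₁, E₂₂}.
Row-reduce the matrix whose columns are u, v.
The reduction yields 2 nonzero rows, so the rank is 2.
Since rank = 2 (the number of vectors), the set is linearly independent.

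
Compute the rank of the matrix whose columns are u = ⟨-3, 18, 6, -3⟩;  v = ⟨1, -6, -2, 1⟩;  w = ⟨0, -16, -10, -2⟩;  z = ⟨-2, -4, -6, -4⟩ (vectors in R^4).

2

Row-reduce the 4×4 matrix with these as rows.
The echelon form has 2 nonzero rows, so the rank is 2.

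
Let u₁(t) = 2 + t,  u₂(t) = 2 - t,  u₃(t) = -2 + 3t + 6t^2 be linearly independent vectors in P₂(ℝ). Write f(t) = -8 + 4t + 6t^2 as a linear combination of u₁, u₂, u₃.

f = -u₁ - 2u₂ + u₃

Identify each element with its coordinate vector in ℝ³ via {1, t, t^2}.
Set up the augmented matrix [u₁ | u₂ | u₃ | f] and row-reduce.
Row-reducing the augmented matrix gives the unique coefficients (a₁, a₂, a₃) = (-1, -2, 1).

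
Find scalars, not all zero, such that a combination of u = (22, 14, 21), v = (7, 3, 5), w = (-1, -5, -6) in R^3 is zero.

Write the vectors as columns of a matrix and find a nonzero vector in its null space.
One solution (up to scaling) is (1, -3, 1).

u - 3v + w = 0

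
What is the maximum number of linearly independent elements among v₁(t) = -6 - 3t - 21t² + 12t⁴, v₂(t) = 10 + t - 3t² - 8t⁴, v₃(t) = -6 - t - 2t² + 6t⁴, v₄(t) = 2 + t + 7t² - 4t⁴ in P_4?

Pass to coordinate vectors with respect to the basis {1, t, …, t⁴}.
Form the matrix with v₁, v₂, v₃, v₄ as columns and reduce.
The echelon form has 2 nonzero rows, so the rank is 2.

2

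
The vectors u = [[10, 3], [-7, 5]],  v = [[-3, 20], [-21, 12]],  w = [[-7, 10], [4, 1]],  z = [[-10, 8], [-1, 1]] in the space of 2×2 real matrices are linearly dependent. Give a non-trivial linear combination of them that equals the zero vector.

2u - v - w + 3z = 0

Write each element as a vector in ℝ⁴ using {E₁₁, E₁₂, E₂₁, E₂₂}.
Row-reduce the matrix with u, v, w, z as columns; the null space gives the coefficients.
One solution (up to scaling) is (2, -1, -1, 3).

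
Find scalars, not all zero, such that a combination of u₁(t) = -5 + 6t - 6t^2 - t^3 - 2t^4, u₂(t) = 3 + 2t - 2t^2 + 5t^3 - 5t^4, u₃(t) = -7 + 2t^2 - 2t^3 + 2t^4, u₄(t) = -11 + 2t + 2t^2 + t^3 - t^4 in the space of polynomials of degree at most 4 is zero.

u₂ + 2u₃ - u₄ = 0

Write each element as a vector in ℝ⁵ using {1, t, …, t^4}.
Write the vectors as columns of a matrix and find a nonzero vector in its null space.
One solution (up to scaling) is (0, 1, 2, -1).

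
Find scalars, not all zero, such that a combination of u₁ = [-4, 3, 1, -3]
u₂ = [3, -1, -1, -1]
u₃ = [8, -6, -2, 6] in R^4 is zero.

2u₁ + u₃ = 0

Set up α₁u₁ + … + α₃u₃ = 0 and solve the homogeneous system.
A generator of the null space is (2, 0, 1).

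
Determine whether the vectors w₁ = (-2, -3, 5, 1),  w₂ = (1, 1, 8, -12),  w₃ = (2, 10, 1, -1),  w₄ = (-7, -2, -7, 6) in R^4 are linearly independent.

linearly independent

Row-reduce the matrix whose columns are w₁, w₂, w₃, w₄.
The reduction yields 4 nonzero rows, so the rank is 4.
Since rank = 4 (the number of vectors), the set is linearly independent.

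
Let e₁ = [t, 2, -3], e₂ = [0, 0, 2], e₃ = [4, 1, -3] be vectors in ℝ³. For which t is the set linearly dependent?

Dependence holds iff the 3×3 matrix [e₁ e₂ e₃] is singular.
Cofactor expansion gives det = 16 - 2*t.
This vanishes exactly when t = 8.

t = 8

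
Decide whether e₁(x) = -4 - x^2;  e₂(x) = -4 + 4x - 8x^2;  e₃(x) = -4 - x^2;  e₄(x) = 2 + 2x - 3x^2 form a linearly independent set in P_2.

Take coordinates with respect to the standard basis {1, x, x^2}.
There are 4 vectors in a 3-dimensional space, so they cannot be linearly independent.

linearly dependent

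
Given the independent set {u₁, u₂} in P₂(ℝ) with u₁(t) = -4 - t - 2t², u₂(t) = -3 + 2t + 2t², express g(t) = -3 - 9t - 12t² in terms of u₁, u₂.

Work in coordinates with respect to the standard basis {1, t, t²}.
Since u₁, u₂ are independent, the coefficients expressing g are uniquely determined by a linear system.
Back-substitution yields (c₁, c₂) = (3, -3).

g = 3u₁ - 3u₂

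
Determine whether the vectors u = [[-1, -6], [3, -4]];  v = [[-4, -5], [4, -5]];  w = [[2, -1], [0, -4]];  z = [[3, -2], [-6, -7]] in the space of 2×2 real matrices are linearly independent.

Write each element as a coordinate vector in ℝ⁴ using {E₁₁, E₁₂, E₂₁, E₂₂}.
The matrix [u|v|w|z] has determinant 535.
A nonzero determinant means the columns are linearly independent.

linearly independent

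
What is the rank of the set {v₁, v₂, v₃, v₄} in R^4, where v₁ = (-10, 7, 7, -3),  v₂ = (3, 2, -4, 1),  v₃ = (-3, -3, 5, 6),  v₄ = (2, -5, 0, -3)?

rank 3

Row-reduce the 4×4 matrix with these as rows.
The echelon form has 3 nonzero rows, so the rank is 3.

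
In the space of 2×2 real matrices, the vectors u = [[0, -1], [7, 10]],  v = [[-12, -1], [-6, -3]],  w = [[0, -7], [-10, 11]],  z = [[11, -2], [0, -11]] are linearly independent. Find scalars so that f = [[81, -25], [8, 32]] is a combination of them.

f = 2u - 4v + 3w + 3z

Work in coordinates with respect to the standard basis {E₁₁, E₁₂, E₂₁, E₂₂}.
Set up the augmented matrix [u | v | w | z | f] and row-reduce.
Back-substitution yields (α₁, …, α₄) = (2, -4, 3, 3).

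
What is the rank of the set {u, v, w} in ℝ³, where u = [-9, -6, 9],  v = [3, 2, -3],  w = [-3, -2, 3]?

rank 1

Apply Gaussian elimination to the matrix whose rows are u, v, w.
Reduction leaves 1 leading entry, giving rank 1.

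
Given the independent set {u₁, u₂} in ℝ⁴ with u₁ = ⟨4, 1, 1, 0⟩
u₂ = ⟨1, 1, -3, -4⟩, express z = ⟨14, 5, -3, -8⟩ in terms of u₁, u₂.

z = 3u₁ + 2u₂

Since u₁, u₂ are independent, the coefficients expressing z are uniquely determined by a linear system.
Row-reducing the augmented matrix gives the unique coefficients (a₁, a₂) = (3, 2).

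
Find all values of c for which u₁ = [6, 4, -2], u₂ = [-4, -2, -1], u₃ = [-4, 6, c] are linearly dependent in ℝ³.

The set is linearly dependent precisely when det[u₁; u₂; u₃] = 0.
Expanding, det = 4*c + 116.
Setting this to zero gives c = -29.

c = -29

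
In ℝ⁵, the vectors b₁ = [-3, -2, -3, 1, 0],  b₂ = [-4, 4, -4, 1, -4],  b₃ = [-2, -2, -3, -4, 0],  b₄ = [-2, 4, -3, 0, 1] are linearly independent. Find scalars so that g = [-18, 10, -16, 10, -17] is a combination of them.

g = 2b₁ + 4b₂ - b₃ - b₄

Since b₁, b₂, b₃, b₄ are independent, the coefficients expressing g are uniquely determined by a linear system.
Back-substitution yields (a₁, …, a₄) = (2, 4, -1, -1).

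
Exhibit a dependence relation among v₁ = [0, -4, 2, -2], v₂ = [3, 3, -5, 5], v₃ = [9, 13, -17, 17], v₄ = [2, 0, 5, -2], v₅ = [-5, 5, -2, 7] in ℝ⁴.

v₁ - 3v₂ + v₃ = 0

Write the vectors as columns of a matrix and find a nonzero vector in its null space.
A generator of the null space is (1, -3, 1, 0, 0).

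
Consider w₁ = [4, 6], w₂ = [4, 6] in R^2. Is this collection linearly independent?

Two of the vectors are equal, giving an immediate dependence.

linearly dependent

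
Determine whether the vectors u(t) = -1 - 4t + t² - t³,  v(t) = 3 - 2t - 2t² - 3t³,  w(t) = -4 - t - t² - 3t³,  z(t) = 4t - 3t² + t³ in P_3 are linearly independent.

Write each element as a coordinate vector in ℝ⁴ using {1, t, …, t³}.
Row-reduce the matrix whose columns are u, v, w, z.
The reduction yields 4 nonzero rows, so the rank is 4.
Since rank = 4 (the number of vectors), the set is linearly independent.

linearly independent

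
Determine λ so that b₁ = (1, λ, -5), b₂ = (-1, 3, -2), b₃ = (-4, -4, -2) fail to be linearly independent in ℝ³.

The vectors are dependent exactly when the determinant of the matrix with rows b₁, b₂, b₃ vanishes.
Cofactor expansion gives det = 6*λ - 94.
This vanishes exactly when λ = 47/3.

λ = 47/3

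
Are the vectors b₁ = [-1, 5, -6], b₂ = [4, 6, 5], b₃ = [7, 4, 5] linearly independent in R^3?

Place the vectors as rows of a 3×3 matrix and reduce to echelon form.
The reduction yields 3 nonzero rows, so the rank is 3.
Since rank = 3 (the number of vectors), the set is linearly independent.

linearly independent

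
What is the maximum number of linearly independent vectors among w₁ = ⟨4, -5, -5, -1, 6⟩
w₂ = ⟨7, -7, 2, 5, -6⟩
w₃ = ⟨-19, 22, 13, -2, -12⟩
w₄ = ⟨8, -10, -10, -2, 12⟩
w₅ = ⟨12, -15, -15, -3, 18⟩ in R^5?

2

Row-reduce the 5×5 matrix with these as rows.
The echelon form has 2 nonzero rows, so the rank is 2.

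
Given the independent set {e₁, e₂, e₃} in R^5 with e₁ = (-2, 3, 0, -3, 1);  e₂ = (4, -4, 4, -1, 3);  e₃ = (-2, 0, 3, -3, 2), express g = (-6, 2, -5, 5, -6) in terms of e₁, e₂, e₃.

g = -2e₁ - 2e₂ + e₃

Write g = α₁e₁ + … + α₃e₃ and equate components.
The system has the unique solution (α₁, α₂, α₃) = (-2, -2, 1).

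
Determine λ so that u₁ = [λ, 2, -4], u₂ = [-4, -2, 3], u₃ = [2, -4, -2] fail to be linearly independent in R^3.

Place the vectors as rows of a 3×3 matrix; dependence ⇔ determinant zero.
Expanding, det = 16*λ - 84.
This vanishes exactly when λ = 21/4.

λ = 21/4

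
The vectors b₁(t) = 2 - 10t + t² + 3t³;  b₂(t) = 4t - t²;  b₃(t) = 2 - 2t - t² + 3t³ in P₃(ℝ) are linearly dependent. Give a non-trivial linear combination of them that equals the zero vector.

b₁ + 2b₂ - b₃ = 0

Write each element as a vector in ℝ⁴ using {1, t, …, t³}.
Write the vectors as columns of a matrix and find a nonzero vector in its null space.
The free variable yields coefficients (1, 2, -1) (any nonzero multiple also works).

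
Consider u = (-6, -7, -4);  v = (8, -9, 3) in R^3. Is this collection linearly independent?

Row-reduce the matrix whose columns are u, v.
The reduction yields 2 nonzero rows, so the rank is 2.
Since rank = 2 (the number of vectors), the set is linearly independent.

linearly independent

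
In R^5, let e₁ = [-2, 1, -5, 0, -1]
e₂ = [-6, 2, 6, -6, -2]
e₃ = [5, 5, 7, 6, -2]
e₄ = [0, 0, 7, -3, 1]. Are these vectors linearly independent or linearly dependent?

Row-reduce the matrix whose columns are e₁, e₂, e₃, e₄.
The reduction yields 4 nonzero rows, so the rank is 4.
Since rank = 4 (the number of vectors), the set is linearly independent.

linearly independent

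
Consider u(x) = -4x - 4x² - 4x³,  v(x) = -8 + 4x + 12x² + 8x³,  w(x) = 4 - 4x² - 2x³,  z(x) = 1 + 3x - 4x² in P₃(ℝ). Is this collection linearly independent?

linearly dependent

Write each element as a coordinate vector in ℝ⁴ using {1, x, …, x³}.
Place the vectors as rows of a 4×4 matrix and reduce to echelon form.
The reduction yields 3 nonzero rows, so the rank is 3.
Since rank 3 < 4, the set is linearly dependent.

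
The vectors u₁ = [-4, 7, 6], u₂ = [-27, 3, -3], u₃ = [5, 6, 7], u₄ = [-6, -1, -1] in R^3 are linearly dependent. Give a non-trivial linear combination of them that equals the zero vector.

3u₁ - u₂ - 3u₃ = 0

Write the vectors as columns of a matrix and find a nonzero vector in its null space.
A generator of the null space is (3, -1, -3, 0).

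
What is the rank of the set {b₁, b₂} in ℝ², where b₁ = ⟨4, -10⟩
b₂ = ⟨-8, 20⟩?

Row-reduce the 2×2 matrix with these as rows.
Exactly 1 pivot survives; hence the rank is 1.

1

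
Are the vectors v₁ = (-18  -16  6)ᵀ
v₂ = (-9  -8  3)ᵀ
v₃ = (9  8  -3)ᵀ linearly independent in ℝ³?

linearly dependent

The matrix [v₁|v₂|v₃] has determinant 0.
A zero determinant means the columns are linearly dependent.
Indeed v₁ - 2v₂ = 0.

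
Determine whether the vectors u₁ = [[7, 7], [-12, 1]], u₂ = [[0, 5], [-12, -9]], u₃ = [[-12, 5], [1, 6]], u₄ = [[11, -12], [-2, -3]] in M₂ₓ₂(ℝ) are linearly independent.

Write each element as a coordinate vector in ℝ⁴ using {E₁₁, E₁₂, E₂₁, E₂₂}.
Place the vectors as rows of a 4×4 matrix and reduce to echelon form.
The reduction yields 4 nonzero rows, so the rank is 4.
Since rank = 4 (the number of vectors), the set is linearly independent.

linearly independent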